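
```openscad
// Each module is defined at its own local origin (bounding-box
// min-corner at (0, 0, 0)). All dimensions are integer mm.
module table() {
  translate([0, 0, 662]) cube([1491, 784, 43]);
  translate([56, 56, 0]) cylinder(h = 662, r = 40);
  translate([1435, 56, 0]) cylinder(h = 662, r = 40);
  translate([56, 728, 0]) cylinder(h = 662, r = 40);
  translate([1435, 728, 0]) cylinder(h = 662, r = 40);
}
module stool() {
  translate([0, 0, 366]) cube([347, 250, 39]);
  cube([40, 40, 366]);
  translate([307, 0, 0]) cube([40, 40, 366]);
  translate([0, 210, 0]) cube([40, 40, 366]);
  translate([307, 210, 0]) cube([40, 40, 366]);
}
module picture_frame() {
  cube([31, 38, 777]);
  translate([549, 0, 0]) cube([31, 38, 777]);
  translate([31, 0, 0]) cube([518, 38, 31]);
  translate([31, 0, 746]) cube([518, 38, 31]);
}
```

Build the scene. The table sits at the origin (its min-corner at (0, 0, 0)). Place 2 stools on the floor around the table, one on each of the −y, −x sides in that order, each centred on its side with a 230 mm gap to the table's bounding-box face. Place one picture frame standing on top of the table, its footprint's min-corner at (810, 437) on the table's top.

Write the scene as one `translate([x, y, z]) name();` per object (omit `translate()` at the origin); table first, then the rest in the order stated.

table();
translate([572, -480, 0]) stool();
translate([-577, 267, 0]) stool();
translate([810, 437, 705]) picture_frame();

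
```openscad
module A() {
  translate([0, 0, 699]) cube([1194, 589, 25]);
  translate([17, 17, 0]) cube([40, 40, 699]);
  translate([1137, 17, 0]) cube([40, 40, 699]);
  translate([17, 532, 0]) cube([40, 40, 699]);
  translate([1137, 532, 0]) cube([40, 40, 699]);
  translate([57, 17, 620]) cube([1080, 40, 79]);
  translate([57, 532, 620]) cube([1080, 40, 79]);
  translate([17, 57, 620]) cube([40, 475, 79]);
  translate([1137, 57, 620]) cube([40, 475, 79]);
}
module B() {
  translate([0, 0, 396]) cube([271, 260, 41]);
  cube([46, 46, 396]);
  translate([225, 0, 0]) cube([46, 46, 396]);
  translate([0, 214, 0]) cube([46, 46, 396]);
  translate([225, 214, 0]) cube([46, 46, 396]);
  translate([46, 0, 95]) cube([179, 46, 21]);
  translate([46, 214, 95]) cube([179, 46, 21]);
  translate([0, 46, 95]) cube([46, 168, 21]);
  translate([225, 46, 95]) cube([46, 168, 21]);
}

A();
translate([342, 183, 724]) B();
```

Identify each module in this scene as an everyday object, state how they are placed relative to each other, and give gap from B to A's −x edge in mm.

A is a table. B is a stool. The stool is on top of the table. The gap from the stool to the table's −x edge is 342 mm.

The stool's min-x is at 342; the table's min-x is 0; gap = 342 mm.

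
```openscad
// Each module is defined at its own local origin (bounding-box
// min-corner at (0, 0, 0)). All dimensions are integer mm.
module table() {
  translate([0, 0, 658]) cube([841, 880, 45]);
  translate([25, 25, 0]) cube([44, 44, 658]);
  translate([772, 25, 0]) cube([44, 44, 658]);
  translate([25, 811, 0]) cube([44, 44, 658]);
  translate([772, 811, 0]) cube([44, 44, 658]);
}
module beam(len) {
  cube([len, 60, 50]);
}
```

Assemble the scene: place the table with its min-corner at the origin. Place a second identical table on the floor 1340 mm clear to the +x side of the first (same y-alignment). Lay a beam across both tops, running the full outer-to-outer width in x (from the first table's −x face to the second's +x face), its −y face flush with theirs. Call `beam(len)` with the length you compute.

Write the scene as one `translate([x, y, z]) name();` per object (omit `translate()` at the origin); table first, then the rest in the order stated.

table();
translate([2181, 0, 0]) table();
translate([0, 0, 703]) beam(3022);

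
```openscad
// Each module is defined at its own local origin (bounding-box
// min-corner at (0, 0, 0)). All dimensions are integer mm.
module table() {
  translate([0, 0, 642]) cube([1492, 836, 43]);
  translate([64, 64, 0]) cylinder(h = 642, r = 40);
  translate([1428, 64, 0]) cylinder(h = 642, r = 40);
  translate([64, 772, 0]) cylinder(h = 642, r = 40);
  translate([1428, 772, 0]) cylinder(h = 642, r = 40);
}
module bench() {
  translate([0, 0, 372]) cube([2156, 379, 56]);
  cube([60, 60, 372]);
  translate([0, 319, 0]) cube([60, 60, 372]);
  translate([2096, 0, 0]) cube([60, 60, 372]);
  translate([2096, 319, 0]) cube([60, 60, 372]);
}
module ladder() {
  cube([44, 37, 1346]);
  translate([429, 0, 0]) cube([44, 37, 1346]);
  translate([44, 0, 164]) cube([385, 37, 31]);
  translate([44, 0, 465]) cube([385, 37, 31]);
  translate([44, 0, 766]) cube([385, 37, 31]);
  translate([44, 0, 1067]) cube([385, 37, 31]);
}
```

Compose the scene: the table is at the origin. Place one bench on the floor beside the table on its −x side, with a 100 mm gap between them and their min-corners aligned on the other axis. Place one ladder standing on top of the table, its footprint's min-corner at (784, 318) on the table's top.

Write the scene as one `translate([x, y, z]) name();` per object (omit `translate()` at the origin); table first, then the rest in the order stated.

table();
translate([-2256, 0, 0]) bench();
translate([784, 318, 685]) ladder();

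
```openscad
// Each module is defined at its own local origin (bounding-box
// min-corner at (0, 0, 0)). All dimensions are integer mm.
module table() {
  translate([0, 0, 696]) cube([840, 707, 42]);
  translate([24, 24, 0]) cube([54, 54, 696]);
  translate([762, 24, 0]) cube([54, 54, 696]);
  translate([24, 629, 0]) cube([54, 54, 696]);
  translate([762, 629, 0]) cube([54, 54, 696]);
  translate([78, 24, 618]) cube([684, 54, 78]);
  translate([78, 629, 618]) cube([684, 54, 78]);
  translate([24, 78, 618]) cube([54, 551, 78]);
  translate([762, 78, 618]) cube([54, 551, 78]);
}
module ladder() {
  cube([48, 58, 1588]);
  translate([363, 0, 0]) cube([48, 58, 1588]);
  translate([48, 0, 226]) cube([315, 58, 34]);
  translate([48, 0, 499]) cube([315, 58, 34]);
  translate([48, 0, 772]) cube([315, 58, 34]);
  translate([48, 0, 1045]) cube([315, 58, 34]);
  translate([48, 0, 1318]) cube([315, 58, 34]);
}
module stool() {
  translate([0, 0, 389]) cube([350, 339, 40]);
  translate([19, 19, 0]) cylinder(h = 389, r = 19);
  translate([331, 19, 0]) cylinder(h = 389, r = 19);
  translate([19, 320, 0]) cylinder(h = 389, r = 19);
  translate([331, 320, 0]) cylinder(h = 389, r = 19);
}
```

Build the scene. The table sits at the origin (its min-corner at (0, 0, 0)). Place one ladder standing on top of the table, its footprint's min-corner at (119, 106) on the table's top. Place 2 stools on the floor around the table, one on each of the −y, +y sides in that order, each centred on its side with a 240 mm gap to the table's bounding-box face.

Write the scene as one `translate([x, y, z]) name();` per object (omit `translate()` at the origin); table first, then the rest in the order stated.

table();
translate([119, 106, 738]) ladder();
translate([245, -579, 0]) stool();
translate([245, 947, 0]) stool();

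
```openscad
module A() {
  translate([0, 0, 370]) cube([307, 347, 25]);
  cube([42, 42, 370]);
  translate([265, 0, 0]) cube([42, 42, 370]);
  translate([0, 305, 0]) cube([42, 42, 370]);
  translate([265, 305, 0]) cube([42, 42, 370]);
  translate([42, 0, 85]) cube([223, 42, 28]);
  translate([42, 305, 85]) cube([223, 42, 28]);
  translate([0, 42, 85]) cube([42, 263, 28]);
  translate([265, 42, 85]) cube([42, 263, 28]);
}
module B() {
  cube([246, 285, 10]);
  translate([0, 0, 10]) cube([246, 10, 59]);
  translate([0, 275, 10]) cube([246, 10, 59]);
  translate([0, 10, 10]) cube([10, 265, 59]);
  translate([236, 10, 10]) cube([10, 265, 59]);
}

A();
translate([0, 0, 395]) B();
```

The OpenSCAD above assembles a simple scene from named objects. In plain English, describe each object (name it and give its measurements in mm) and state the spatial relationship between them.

A is a four-legged stool. The seat is 307×347 mm, 25 mm thick, top at z = 395 mm. It stands on four square legs, each 42×42 mm in cross-section, from z = 0 to the seat underside, each flush with a corner of the seat. Four stretchers, 42 mm wide and 28 mm tall, connect adjacent legs with their undersides at z = 85 mm, each running between the inner faces of the legs it joins and aligned with the legs' outer faces on the other axis.

B is an open-topped rectangular box: outside dimensions 246×285×69 mm, with a uniform wall and base thickness of 10 mm. The base is a full 246×285 slab on the floor; four walls sit on top of the base. The front and back walls (the −y and +y sides) span the full width; the two side walls fit between them.

The open box is on top of the stool.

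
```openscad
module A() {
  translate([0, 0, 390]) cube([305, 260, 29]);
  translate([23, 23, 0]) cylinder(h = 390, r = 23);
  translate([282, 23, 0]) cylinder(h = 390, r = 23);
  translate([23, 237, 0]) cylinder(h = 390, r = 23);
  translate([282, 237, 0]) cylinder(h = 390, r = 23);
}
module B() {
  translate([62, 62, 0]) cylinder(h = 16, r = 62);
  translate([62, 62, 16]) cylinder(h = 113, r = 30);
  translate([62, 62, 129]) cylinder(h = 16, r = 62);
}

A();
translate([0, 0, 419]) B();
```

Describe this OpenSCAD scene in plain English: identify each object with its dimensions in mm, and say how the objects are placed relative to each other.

A is a simple wooden stool: a rectangular seat 305 mm (x) by 260 mm (y), 29 mm thick, top face at z = 419 mm, on four round legs, each 46 mm in diameter. The legs rest on z = 0, each leg's axis is inset half a diameter from the nearest pair of seat edges (so the leg's bounding box is flush with the corner).

B is a spool: two coaxial disc flanges of radius 62 mm and thickness 16 mm, joined by a core cylinder of radius 30 mm and height 113 mm. The lower flange rests on z = 0 and the three cylinders share a vertical axis.

The spool is on top of the stool.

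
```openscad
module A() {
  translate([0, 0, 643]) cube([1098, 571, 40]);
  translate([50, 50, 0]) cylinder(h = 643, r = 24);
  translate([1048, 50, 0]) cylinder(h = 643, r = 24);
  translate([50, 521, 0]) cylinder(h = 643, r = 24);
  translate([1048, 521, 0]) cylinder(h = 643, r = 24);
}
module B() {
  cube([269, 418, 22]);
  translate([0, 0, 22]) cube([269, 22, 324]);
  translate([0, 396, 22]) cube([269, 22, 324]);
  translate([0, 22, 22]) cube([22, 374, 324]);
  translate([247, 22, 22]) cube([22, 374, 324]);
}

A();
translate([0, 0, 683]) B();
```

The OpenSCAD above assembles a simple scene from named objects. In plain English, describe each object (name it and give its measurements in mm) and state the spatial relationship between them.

A is a table with a 1098×571 mm rectangular top, 40 mm thick, top surface at z = 683 mm, supported by four round legs of 48 mm diameter, each leg's bounding box inset 26 mm from the nearest pair of top edges, running from the floor.

B is an open-topped rectangular box: outside dimensions 269×418×346 mm, with a uniform wall and base thickness of 22 mm. The base is a full 269×418 slab on the floor; four walls sit on top of the base. The front and back walls (the −y and +y sides) span the full width; the two side walls fit between them.

The open box is on top of the table.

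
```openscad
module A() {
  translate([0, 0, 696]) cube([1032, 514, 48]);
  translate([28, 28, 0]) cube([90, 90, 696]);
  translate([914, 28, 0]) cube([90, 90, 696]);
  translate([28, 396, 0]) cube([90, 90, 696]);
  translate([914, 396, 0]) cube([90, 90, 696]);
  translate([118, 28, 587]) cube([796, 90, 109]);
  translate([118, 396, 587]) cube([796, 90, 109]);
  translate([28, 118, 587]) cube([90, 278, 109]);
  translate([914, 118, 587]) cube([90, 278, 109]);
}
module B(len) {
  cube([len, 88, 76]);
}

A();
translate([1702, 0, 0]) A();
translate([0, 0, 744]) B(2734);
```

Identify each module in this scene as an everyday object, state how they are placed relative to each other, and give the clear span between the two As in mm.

Second table starts at x = 1702; first ends at x = 1032; clear span = 1702 − 1032 = 670 mm.

A is a table. B is a beam. A beam spans the tops of two tables. The clear span between the two tables is 670 mm.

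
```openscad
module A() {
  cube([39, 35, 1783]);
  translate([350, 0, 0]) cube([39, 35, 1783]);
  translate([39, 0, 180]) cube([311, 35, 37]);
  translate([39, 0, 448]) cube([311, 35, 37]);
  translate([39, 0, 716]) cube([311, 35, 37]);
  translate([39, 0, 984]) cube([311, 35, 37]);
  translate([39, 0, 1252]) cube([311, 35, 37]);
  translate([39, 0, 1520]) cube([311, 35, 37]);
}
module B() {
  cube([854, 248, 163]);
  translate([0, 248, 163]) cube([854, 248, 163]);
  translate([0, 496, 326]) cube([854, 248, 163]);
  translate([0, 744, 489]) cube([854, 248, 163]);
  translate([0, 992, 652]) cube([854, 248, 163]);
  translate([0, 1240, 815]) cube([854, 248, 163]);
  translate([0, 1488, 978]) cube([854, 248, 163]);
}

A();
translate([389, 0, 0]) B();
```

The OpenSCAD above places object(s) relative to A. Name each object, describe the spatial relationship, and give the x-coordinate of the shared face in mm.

The ladder's +x face and the staircase's −x face are both at x = 389 mm.

A is a ladder. B is a staircase. The staircase is against the ladder's +x side, with their −y faces flush. The x-coordinate of the shared face is 389 mm.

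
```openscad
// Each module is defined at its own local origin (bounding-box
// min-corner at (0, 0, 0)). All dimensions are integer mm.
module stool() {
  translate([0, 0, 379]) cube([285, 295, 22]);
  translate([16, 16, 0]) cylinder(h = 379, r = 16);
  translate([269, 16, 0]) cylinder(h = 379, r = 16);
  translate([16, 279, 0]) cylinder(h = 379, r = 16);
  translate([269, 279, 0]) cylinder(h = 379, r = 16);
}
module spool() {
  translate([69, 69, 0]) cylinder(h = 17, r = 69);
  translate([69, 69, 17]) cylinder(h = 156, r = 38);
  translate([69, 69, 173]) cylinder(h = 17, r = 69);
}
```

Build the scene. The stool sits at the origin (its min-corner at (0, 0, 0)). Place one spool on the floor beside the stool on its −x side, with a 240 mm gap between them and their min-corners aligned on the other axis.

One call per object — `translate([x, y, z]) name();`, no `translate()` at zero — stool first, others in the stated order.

stool();
translate([-378, 0, 0]) spool();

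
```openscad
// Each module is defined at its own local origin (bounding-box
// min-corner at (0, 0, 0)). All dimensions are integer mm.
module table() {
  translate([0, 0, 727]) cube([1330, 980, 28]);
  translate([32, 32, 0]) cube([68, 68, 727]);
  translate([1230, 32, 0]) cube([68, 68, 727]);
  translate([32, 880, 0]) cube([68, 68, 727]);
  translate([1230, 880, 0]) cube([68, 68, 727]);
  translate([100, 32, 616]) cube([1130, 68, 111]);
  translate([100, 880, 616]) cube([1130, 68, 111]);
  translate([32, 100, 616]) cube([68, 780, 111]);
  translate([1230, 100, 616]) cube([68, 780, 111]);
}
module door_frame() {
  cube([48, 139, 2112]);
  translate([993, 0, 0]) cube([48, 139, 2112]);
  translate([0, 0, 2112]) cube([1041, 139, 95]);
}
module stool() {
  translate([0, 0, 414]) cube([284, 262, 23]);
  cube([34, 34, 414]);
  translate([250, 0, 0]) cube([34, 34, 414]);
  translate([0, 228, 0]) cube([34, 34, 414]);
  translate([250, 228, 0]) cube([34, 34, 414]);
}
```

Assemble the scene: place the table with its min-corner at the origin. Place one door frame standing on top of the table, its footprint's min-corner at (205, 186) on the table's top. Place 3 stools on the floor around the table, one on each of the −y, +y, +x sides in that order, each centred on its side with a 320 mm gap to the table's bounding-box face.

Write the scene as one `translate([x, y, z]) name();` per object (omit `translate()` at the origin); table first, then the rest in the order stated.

table();
translate([205, 186, 755]) door_frame();
translate([523, -582, 0]) stool();
translate([523, 1300, 0]) stool();
translate([1650, 359, 0]) stool();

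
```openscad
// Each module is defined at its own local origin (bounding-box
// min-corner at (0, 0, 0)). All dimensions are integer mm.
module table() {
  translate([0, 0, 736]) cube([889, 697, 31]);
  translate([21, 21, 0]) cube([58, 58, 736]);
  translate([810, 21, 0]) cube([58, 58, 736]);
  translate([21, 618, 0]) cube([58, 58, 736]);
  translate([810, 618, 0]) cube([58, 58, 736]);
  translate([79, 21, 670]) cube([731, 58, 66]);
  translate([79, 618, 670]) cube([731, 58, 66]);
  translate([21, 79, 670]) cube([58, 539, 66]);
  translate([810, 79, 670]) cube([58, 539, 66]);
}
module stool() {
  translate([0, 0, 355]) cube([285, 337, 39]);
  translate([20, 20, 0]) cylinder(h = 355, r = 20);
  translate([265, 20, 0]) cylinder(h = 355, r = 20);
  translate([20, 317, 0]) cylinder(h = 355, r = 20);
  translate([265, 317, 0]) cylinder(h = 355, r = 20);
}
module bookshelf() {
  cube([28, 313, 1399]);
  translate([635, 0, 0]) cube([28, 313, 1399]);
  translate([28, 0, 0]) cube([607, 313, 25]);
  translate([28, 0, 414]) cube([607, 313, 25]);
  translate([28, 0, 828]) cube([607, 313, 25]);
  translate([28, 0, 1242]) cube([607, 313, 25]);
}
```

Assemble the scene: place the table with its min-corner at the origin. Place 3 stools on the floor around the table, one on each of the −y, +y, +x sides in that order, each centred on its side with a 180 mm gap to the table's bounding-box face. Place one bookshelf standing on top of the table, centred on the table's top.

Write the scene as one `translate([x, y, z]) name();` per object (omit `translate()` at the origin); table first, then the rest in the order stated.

table();
translate([302, -517, 0]) stool();
translate([302, 877, 0]) stool();
translate([1069, 180, 0]) stool();
translate([113, 192, 767]) bookshelf();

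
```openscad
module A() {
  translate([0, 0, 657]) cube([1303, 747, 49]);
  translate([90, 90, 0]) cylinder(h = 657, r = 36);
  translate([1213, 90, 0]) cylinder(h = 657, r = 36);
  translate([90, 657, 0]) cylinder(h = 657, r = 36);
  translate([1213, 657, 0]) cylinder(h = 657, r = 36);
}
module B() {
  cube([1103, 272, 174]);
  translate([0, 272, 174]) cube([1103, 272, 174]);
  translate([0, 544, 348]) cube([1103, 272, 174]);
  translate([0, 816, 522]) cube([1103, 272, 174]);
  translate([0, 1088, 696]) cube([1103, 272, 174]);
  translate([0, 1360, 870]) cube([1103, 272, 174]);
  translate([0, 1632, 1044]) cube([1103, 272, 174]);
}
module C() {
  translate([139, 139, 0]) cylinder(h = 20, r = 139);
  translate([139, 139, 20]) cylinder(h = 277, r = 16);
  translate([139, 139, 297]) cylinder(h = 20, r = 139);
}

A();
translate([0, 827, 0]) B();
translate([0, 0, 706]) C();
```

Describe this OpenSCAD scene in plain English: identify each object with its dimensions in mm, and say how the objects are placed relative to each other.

A is a rectangular dining table. The top is 1303×747×49 mm with its upper surface at z = 706 mm. It stands on four round legs of 72 mm diameter, each leg's bounding box inset 54 mm from the nearest pair of top edges, running from the floor to the underside of the top.

B is a straight staircase of 7 solid steps. Each step is 1103 mm wide (x), 272 mm deep (y, the going) and 174 mm tall (the rise). The first step rests on the floor; each subsequent step sits one going further in +y and one rise higher in +z, directly behind and above the previous step with no overlap.

C is a spool: two coaxial disc flanges of radius 139 mm and thickness 20 mm, joined by a core cylinder of radius 16 mm and height 277 mm. The lower flange rests on z = 0 and the three cylinders share a vertical axis.

The staircase is on the floor beside the table on its +y side. The spool is on top of the table.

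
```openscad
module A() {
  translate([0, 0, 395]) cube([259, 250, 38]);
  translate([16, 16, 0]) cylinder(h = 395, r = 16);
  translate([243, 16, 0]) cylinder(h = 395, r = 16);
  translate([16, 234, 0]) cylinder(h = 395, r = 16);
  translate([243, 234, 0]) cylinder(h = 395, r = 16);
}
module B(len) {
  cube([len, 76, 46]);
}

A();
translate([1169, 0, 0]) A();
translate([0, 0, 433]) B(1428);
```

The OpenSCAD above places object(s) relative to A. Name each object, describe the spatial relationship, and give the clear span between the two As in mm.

A is a stool. B is a beam. A beam spans the tops of two stools. The clear span between the two stools is 910 mm.

Second stool starts at x = 1169; first ends at x = 259; clear span = 1169 − 259 = 910 mm.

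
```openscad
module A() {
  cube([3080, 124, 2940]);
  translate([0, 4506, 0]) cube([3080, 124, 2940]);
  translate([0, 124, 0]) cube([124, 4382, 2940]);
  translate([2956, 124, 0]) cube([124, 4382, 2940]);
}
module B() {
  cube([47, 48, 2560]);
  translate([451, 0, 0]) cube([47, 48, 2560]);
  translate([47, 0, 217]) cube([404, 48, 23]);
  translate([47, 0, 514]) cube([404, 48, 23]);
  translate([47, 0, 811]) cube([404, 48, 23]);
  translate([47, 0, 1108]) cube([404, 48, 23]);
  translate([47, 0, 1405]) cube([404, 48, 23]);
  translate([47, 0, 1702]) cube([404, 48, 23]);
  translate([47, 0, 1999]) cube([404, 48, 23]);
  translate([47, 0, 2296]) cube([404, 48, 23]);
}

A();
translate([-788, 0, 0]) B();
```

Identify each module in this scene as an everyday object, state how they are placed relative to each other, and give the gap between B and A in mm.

A is a house frame. B is a ladder. The ladder is on the floor beside the house frame on its −x side. The gap between the ladder and the house frame is 290 mm.

The ladder's nearest face is 290 mm from the house frame's −x face.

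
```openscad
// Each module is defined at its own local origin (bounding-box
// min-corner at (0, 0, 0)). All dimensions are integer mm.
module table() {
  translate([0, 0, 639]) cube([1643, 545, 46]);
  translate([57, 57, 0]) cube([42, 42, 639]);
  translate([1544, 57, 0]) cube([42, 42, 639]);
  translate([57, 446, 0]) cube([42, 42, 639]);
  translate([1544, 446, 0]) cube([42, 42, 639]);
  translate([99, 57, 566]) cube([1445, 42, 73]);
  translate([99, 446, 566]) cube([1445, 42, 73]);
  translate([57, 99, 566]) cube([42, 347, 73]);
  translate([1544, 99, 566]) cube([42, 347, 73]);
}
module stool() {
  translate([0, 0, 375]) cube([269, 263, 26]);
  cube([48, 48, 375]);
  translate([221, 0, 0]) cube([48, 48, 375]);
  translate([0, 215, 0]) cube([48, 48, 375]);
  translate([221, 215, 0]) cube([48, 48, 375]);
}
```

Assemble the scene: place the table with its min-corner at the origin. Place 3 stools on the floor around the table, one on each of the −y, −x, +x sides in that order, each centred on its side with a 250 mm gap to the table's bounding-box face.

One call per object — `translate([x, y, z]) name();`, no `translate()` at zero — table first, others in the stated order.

table();
translate([687, -513, 0]) stool();
translate([-519, 141, 0]) stool();
translate([1893, 141, 0]) stool();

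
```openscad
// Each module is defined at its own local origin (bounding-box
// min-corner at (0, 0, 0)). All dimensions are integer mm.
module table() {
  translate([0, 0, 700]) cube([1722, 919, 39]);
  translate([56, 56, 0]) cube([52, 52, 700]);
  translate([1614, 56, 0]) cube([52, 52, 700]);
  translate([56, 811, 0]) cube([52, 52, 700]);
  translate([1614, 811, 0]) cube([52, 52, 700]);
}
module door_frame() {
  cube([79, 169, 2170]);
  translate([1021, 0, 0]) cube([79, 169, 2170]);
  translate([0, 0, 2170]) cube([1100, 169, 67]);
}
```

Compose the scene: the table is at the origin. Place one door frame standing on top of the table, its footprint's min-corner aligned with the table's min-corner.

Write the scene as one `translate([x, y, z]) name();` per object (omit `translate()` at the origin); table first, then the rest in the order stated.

table();
translate([0, 0, 739]) door_frame();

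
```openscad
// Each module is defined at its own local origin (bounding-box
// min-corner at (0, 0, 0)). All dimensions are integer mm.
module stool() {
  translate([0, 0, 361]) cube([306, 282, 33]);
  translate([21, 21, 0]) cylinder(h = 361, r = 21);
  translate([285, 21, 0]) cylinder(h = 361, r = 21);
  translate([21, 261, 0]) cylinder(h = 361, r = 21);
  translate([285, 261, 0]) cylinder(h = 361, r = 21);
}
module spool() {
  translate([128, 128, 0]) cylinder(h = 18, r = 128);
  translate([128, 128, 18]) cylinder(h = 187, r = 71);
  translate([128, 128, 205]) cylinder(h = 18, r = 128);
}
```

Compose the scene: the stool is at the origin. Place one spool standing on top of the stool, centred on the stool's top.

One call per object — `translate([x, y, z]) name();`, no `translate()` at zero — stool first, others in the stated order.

stool();
translate([25, 13, 394]) spool();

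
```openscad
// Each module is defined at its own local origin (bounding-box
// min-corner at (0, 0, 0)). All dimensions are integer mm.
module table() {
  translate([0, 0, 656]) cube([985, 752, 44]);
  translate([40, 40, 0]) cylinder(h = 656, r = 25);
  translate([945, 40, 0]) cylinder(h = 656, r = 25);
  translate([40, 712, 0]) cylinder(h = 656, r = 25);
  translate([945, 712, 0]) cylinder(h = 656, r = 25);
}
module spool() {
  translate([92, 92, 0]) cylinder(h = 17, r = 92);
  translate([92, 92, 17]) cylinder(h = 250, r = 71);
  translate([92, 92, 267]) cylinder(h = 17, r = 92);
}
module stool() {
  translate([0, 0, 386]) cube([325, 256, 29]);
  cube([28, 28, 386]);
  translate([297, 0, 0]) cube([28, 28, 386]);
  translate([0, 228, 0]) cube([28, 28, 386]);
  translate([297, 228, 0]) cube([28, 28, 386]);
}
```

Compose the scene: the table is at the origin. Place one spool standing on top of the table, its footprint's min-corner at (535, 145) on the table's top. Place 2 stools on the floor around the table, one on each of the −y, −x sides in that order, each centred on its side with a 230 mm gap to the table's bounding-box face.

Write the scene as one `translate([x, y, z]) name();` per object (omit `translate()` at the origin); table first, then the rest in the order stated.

table();
translate([535, 145, 700]) spool();
translate([330, -486, 0]) stool();
translate([-555, 248, 0]) stool();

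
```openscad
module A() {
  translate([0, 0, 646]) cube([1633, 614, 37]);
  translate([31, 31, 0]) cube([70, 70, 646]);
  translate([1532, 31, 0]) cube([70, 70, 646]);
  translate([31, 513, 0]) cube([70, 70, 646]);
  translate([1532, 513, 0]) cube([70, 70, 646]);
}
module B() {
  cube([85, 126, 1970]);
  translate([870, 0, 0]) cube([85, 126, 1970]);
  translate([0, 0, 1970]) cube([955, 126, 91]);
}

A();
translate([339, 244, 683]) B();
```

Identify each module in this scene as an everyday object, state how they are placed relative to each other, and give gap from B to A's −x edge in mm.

A is a table. B is a door frame. The door frame is on top of the table, centred. The gap from the door frame to the table's −x edge is 339 mm.

The door frame's min-x is at 339; the table's min-x is 0; gap = 339 mm.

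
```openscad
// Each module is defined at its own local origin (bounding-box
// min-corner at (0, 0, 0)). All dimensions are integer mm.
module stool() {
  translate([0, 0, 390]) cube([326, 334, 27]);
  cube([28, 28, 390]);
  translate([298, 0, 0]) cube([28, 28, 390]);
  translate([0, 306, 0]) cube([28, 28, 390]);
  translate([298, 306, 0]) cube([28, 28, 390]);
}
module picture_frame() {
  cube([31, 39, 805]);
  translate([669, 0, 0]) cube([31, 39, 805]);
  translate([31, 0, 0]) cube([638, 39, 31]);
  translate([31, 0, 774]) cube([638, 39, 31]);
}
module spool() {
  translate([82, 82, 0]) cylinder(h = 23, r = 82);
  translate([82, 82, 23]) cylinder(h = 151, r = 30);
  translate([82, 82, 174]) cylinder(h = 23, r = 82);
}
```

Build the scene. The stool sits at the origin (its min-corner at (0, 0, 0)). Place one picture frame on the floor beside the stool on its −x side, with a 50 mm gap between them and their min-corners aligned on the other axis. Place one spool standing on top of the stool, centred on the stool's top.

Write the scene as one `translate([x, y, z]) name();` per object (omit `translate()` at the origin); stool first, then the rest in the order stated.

stool();
translate([-750, 0, 0]) picture_frame();
translate([81, 85, 417]) spool();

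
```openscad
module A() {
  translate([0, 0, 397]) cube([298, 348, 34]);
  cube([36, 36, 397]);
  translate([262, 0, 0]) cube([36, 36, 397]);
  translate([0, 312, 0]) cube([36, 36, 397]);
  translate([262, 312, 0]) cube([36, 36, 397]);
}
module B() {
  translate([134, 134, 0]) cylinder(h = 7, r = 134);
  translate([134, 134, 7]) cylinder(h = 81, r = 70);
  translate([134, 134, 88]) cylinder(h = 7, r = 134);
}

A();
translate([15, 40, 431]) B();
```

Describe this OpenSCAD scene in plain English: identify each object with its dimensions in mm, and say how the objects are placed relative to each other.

A is a four-legged stool. The seat is a 298×348×34 mm slab whose top surface is at z = 431 mm; four square legs, each 36×36 mm in cross-section, run from the floor (z = 0) to the underside of the seat, each flush with a corner of the seat.

B is a spool: two coaxial disc flanges of radius 134 mm and thickness 7 mm, joined by a core cylinder of radius 70 mm and height 81 mm. The lower flange rests on z = 0 and the three cylinders share a vertical axis.

The spool is on top of the stool, centred.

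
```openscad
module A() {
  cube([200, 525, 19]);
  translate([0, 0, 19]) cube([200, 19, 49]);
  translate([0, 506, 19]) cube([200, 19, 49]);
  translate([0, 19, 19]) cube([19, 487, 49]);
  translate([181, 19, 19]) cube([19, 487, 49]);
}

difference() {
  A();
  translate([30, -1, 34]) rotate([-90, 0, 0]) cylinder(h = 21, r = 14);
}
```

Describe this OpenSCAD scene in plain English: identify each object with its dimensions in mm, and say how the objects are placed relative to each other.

A is an open-topped rectangular box: outside dimensions 200×525×68 mm, with a uniform wall and base thickness of 19 mm. The base is a full 200×525 slab on the floor; four walls sit on top of the base. The front and back walls (the −y and +y sides) span the full width; the two side walls fit between them.

The open box has a circular hole of radius 14 mm through its front wall, centred at (x = 30, z = 34).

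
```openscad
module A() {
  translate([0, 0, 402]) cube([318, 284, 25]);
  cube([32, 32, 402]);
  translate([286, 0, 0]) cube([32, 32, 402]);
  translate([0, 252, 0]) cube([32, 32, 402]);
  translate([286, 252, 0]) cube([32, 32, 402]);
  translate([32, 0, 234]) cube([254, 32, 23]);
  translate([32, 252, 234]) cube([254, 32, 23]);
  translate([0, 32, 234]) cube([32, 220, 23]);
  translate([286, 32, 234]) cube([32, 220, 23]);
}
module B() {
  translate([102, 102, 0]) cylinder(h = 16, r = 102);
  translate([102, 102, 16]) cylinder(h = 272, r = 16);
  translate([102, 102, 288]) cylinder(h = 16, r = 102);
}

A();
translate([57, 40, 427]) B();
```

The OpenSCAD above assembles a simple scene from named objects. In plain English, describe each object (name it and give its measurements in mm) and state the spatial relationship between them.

A is a four-legged stool. The seat is a 318×284×25 mm slab whose top surface is at z = 427 mm; four square legs, each 32×32 mm in cross-section, run from the floor (z = 0) to the underside of the seat, each flush with a corner of the seat. Four stretchers, 32 mm wide and 23 mm tall, connect adjacent legs with their undersides at z = 234 mm, each running between the inner faces of the legs it joins and aligned with the legs' outer faces on the other axis.

B is a spool: two coaxial disc flanges of radius 102 mm and thickness 16 mm, joined by a core cylinder of radius 16 mm and height 272 mm. The lower flange rests on z = 0 and the three cylinders share a vertical axis.

The spool is on top of the stool, centred.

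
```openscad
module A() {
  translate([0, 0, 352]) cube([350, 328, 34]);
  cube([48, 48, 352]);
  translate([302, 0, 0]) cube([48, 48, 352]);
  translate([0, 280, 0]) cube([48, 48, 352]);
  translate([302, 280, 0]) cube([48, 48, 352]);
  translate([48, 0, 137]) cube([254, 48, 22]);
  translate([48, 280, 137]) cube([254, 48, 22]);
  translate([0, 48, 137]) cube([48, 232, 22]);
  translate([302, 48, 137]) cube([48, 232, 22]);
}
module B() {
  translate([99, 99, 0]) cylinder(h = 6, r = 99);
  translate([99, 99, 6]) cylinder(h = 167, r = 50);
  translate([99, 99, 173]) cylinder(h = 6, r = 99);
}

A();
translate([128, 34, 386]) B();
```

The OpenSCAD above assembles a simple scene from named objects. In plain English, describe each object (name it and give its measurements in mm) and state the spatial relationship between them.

A is a four-legged stool. The seat is 350×328 mm, 34 mm thick, top at z = 386 mm. It stands on four square legs, each 48×48 mm in cross-section, from z = 0 to the seat underside, each flush with a corner of the seat. Four stretchers, 48 mm wide and 22 mm tall, connect adjacent legs with their undersides at z = 137 mm, each running between the inner faces of the legs it joins and aligned with the legs' outer faces on the other axis.

B is a spool: two coaxial disc flanges of radius 99 mm and thickness 6 mm, joined by a core cylinder of radius 50 mm and height 167 mm. The lower flange rests on z = 0 and the three cylinders share a vertical axis.

The spool is on top of the stool.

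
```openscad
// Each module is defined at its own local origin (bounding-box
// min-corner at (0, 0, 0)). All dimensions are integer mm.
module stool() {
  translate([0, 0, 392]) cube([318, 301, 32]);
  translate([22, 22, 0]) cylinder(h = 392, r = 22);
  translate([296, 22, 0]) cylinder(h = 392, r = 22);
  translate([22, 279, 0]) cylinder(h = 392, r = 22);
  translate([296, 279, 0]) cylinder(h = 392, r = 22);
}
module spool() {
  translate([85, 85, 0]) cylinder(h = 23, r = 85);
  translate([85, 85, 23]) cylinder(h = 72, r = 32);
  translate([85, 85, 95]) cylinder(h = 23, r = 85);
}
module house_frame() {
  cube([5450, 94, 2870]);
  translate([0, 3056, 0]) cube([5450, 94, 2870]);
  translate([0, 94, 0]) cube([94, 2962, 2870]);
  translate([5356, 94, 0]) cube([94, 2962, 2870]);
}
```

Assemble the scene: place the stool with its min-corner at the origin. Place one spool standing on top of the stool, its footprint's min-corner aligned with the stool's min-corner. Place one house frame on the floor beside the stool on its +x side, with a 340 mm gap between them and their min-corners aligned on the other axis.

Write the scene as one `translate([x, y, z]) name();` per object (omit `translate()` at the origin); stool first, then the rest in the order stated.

stool();
translate([0, 0, 424]) spool();
translate([658, 0, 0]) house_frame();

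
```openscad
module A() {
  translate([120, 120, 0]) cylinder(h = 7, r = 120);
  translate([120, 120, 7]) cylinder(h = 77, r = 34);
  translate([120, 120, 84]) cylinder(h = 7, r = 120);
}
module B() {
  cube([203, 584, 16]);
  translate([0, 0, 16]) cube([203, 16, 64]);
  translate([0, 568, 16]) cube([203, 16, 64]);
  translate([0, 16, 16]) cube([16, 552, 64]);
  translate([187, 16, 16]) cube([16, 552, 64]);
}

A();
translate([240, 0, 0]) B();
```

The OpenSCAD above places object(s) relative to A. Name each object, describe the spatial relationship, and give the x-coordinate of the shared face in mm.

The spool's +x face and the open box's −x face are both at x = 240 mm.

A is a spool. B is an open box. The open box is against the spool's +x side, with their −y faces flush. The x-coordinate of the shared face is 240 mm.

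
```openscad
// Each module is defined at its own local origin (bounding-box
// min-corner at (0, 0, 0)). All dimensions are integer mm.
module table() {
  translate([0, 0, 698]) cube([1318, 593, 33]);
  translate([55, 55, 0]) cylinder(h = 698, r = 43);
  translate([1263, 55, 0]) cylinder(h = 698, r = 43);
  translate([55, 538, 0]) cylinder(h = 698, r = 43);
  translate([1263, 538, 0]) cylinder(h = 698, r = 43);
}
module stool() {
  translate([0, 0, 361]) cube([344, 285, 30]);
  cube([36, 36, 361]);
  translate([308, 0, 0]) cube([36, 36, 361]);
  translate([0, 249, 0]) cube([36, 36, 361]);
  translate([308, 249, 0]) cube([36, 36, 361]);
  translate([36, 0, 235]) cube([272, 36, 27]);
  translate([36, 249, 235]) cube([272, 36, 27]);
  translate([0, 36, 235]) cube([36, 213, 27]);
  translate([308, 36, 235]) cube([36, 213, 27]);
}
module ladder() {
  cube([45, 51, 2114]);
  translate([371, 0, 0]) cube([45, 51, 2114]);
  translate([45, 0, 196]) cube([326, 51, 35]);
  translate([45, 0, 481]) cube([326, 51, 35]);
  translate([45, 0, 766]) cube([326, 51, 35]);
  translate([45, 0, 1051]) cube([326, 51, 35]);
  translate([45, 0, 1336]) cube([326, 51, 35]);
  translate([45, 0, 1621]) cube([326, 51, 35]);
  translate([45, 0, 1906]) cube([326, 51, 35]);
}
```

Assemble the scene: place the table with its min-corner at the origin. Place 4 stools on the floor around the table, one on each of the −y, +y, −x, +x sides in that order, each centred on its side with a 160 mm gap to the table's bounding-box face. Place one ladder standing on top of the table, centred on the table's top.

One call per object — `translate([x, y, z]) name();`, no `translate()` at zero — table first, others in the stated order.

table();
translate([487, -445, 0]) stool();
translate([487, 753, 0]) stool();
translate([-504, 154, 0]) stool();
translate([1478, 154, 0]) stool();
translate([451, 271, 731]) ladder();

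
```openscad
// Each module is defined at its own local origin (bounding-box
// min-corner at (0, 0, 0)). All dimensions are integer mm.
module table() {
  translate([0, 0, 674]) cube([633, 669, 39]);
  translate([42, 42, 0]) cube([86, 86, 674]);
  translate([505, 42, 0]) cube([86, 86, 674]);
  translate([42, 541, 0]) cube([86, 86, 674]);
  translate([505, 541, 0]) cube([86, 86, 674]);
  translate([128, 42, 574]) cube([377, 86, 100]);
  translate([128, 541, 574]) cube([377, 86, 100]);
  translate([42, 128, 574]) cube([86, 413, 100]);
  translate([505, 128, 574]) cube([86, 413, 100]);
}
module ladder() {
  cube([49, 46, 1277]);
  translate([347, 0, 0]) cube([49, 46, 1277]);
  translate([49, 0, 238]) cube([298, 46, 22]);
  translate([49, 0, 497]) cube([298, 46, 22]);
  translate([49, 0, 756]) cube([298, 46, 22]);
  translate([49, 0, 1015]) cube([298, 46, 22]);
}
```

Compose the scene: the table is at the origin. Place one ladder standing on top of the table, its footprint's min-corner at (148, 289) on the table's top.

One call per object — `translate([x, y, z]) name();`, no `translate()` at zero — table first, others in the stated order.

table();
translate([148, 289, 713]) ladder();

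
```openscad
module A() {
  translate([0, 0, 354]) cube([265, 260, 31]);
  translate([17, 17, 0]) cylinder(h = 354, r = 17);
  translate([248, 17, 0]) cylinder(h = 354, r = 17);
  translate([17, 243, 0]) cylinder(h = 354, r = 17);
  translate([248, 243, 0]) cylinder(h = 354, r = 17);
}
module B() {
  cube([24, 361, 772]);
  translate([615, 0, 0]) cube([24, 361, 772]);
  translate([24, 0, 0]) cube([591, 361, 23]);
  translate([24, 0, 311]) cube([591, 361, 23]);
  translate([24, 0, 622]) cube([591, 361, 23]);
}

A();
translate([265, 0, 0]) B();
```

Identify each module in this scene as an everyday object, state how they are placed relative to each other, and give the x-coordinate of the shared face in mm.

The stool's +x face and the bookshelf's −x face are both at x = 265 mm.

A is a stool. B is a bookshelf. The bookshelf is against the stool's +x side, with their −y faces flush. The x-coordinate of the shared face is 265 mm.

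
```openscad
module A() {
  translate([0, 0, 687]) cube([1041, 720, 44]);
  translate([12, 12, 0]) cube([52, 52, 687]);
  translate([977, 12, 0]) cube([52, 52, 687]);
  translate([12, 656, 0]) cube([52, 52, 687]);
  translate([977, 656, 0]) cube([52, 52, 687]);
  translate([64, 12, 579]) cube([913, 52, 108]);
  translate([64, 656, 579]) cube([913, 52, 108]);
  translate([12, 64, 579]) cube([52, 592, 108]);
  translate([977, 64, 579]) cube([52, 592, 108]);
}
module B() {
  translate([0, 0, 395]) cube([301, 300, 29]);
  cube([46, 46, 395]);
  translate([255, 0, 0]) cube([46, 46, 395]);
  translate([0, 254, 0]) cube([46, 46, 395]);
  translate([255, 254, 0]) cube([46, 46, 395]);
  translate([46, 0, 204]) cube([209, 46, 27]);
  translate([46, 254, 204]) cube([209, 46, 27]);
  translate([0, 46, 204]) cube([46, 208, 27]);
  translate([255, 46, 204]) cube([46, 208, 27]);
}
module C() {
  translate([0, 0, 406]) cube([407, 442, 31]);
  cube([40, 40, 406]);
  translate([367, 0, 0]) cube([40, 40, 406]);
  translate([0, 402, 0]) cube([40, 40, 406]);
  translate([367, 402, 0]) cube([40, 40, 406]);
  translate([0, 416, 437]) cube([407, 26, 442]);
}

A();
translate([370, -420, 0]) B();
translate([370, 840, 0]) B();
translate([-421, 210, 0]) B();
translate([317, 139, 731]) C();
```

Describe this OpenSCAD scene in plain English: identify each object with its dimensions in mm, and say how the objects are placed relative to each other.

A is a table: top 1041 mm (x) × 720 mm (y), 44 mm thick, upper face at z = 731 mm, on four 52×52 mm square legs, each inset 12 mm from the nearest pair of top edges, running from z = 0 to the bottom of the top. Four apron rails, 52 mm thick and 108 mm tall, run between adjacent legs with their top edges flush with the underside of the top and their outer faces flush with the legs' outer faces.

B is a four-legged stool. The seat is a 301×300×29 mm slab whose top surface is at z = 424 mm; four square legs, each 46×46 mm in cross-section, run from the floor (z = 0) to the underside of the seat, each flush with a corner of the seat. Four stretchers, 46 mm wide and 27 mm tall, connect adjacent legs with their undersides at z = 204 mm, each running between the inner faces of the legs it joins and aligned with the legs' outer faces on the other axis.

C is a chair: 407×442 mm seat, 31 mm thick, top at z = 437 mm, on four 40 mm square corner legs flush with the seat edges. A 26 mm thick backrest slab spans the full seat width, extending 442 mm above the seat top, its back face flush with the seat's +y edge.

Three stools sit around the table at the −y, +y, −x sides. The chair is on top of the table, centred.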